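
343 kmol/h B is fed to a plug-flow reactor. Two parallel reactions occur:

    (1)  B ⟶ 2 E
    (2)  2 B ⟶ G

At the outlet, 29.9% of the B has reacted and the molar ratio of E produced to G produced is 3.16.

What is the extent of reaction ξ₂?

ξ₂ = 28.6 kmol/h

Conversion of B: B consumed = 0.299 × 343 = 102.6 kmol/h = 1ξ₁ + 2ξ₂.
Selectivity: 2ξ₁ / (1ξ₂) = 3.16 → ξ₁ = 1.58 ξ₂.
Substitute: (1·1.58 + 2) ξ₂ = 102.6 → ξ₂ = 28.65 kmol/h, ξ₁ = 45.26 kmol/h.
Outlet amounts (n = n₀ + Σ ν·ξ):
  B: 343 − 1(45.26) − 2(28.65) = 240.4
  E: 0 + 2(45.26) = 90.53
  G: 0 + 1(28.65) = 28.65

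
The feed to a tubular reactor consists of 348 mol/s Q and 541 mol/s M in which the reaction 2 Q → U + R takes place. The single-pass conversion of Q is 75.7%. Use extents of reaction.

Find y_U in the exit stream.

Q reacted = 0.757 × 348 = 263.4 mol/s; ν_Q = −2, so ξ = 263.4/2 = 131.7 mol/s.
Outlet amounts (n = n₀ + ν ξ):
  Q: 348 − 2(131.7) = 84.56
  U: 0 + 1(131.7) = 131.7
  R: 0 + 1(131.7) = 131.7
  M: 541 (inert)
Total out = 889 mol/s; y_U = 131.7 / 889 = 0.1482.

0.148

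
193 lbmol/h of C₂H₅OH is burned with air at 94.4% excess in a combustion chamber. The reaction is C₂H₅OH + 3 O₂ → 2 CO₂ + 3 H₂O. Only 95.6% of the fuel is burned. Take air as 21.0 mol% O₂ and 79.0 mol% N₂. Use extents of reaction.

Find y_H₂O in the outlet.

0.0965

Stoichiometric O₂ = 3 × 193 = 579 lbmol/h; O₂ fed = 579 × 1.944 = 1126 lbmol/h.
N₂ fed = 1126 × 79/21 = 4234 lbmol/h.
Fuel reacted = 0.956 × 193 → ξ = 184.5 lbmol/h.
Outlet (n = n₀ + ν ξ):
  C₂H₅OH: 193 − 1(184.5) = 8.492
  O₂: 1126 − 3(184.5) = 572.1
  N₂: 4234 (inert)
  CO₂: 0 + 2(184.5) = 369
  H₂O: 0 + 3(184.5) = 553.5
Total out = 5737 lbmol/h; y_H₂O = 553.5 / 5737 = 0.09648.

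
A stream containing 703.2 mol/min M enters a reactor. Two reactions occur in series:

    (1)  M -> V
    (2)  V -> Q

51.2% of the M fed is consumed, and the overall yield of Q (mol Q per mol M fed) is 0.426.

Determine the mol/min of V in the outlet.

60.5 mol/min

Conversion of M: M consumed = 1ξ₁ = 0.512 × 703.2 → ξ₁ = 360 mol/min.
Yield of Q: 1ξ₂ / 703.2 = 0.426 → ξ₂ = 299.6 mol/min.
Outlet amounts (n = n₀ + Σ ν·ξ):
  M: 703.2 − 1(360) = 343.2
  V: 0 + 1(360) − 1(299.6) = 60.48
  Q: 0 + 1(299.6) = 299.6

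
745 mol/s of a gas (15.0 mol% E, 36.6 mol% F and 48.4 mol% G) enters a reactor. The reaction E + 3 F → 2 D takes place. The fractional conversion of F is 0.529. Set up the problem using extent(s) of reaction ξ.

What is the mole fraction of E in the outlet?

0.0981

F reacted = 0.529 × 272.7 = 144.2 mol/s; ν_F = −3, so ξ = 144.2/3 = 48.08 mol/s.
Outlet amounts (n = n₀ + ν ξ):
  E: 111.8 − 1(48.08) = 63.67
  F: 272.7 − 3(48.08) = 128.4
  D: 0 + 2(48.08) = 96.16
  G: 360.6 (inert)
Total out = 648.8 mol/s; y_E = 63.67 / 648.8 = 0.09813.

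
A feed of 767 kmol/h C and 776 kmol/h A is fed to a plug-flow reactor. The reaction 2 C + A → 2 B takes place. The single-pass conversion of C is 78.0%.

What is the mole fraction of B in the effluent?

C reacted = 0.78 × 767 = 598.3 kmol/h; ν_C = −2, so ξ = 598.3/2 = 299.1 kmol/h.
Outlet amounts (n = n₀ + ν ξ):
  C: 767 − 2(299.1) = 168.7
  A: 776 − 1(299.1) = 476.9
  B: 0 + 2(299.1) = 598.3
Total out = 1244 kmol/h; y_B = 598.3 / 1244 = 0.481.

0.481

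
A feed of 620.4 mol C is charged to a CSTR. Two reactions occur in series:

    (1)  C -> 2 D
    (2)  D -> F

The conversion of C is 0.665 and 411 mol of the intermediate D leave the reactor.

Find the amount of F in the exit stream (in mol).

Conversion of C: C consumed = 1ξ₁ = 0.665 × 620.4 → ξ₁ = 412.6 mol.
D balance: n_D = 0 + 2ξ₁ − 1ξ₂ = 411 → ξ₂ = (2·412.6 − 411)/1 = 414.1 mol.
Outlet amounts (n = n₀ + Σ ν·ξ):
  C: 620.4 − 1(412.6) = 207.8
  D: 0 + 2(412.6) − 1(414.1) = 411
  F: 0 + 1(414.1) = 414.1

414 mol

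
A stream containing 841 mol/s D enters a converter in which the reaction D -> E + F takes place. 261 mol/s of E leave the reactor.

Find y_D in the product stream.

For E: n = n₀ + 1ξ → 261 = 0 + 1ξ, giving ξ = 261 mol/s.
Outlet amounts (n = n₀ + ν ξ):
  D: 841 − 1(261) = 580
  E: 0 + 1(261) = 261
  F: 0 + 1(261) = 261
Total out = 1102 mol/s; y_D = 580 / 1102 = 0.5263.

0.526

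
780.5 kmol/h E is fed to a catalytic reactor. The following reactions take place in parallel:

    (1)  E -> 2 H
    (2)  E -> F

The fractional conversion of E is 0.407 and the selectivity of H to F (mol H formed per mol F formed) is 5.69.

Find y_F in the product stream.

0.0814

Conversion of E: E consumed = 0.407 × 780.5 = 317.7 kmol/h = 1ξ₁ + 1ξ₂.
Selectivity: 2ξ₁ / (1ξ₂) = 5.69 → ξ₁ = 2.845 ξ₂.
Substitute: (1·2.845 + 1) ξ₂ = 317.7 → ξ₂ = 82.62 kmol/h, ξ₁ = 235 kmol/h.
Outlet amounts (n = n₀ + Σ ν·ξ):
  E: 780.5 − 1(235) − 1(82.62) = 462.8
  H: 0 + 2(235) = 470.1
  F: 0 + 1(82.62) = 82.62
Total out = 1016 kmol/h; y_F = 82.62 / 1016 = 0.08135.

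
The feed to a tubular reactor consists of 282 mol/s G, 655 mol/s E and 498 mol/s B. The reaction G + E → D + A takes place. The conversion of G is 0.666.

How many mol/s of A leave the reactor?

188 mol/s

G reacted = 0.666 × 282 = 187.8 mol/s; ν_G = −1, so ξ = 187.8/1 = 187.8 mol/s.
Outlet amounts (n = n₀ + ν ξ):
  G: 282 − 1(187.8) = 94.19
  E: 655 − 1(187.8) = 467.2
  D: 0 + 1(187.8) = 187.8
  A: 0 + 1(187.8) = 187.8
  B: 498 (inert)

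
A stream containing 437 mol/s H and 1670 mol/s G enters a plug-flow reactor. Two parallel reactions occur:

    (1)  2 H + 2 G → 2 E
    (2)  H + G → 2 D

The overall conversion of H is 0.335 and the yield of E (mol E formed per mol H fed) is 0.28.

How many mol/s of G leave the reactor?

1520 mol/s

Yield of E: 2ξ₁ / 437 = 0.28 → ξ₁ = 61.18 mol/s.
Conversion of H: 2ξ₁ + 1ξ₂ = 0.335 × 437 = 146.4 → ξ₂ = 24.03 mol/s.
Outlet amounts (n = n₀ + Σ ν·ξ):
  H: 437 − 2(61.18) − 1(24.03) = 290.6
  G: 1670 − 2(61.18) − 1(24.03) = 1524
  E: 0 + 2(61.18) = 122.4
  D: 0 + 2(24.03) = 48.07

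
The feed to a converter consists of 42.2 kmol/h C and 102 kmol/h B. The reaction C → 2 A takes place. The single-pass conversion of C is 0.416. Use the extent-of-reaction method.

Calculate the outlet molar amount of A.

35.1 kmol/h

C reacted = 0.416 × 42.2 = 17.56 kmol/h; ν_C = −1, so ξ = 17.56/1 = 17.56 kmol/h.
Outlet amounts (n = n₀ + ν ξ):
  C: 42.2 − 1(17.56) = 24.64
  A: 0 + 2(17.56) = 35.11
  B: 102 (inert)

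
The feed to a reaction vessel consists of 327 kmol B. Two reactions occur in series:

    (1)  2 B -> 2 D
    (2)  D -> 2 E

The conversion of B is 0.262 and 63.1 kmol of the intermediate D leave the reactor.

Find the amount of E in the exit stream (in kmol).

Conversion of B: B consumed = 2ξ₁ = 0.262 × 327 → ξ₁ = 42.84 kmol.
D balance: n_D = 0 + 2ξ₁ − 1ξ₂ = 63.1 → ξ₂ = (2·42.84 − 63.1)/1 = 22.57 kmol.
Outlet amounts (n = n₀ + Σ ν·ξ):
  B: 327 − 2(42.84) = 241.3
  D: 0 + 2(42.84) − 1(22.57) = 63.1
  E: 0 + 2(22.57) = 45.15

45.1 kmol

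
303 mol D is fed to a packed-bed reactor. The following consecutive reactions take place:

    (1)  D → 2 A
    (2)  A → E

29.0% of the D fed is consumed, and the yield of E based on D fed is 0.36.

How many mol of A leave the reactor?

Conversion of D: D consumed = 1ξ₁ = 0.29 × 303 → ξ₁ = 87.87 mol.
Yield of E: 1ξ₂ / 303 = 0.36 → ξ₂ = 109.1 mol.
Outlet amounts (n = n₀ + Σ ν·ξ):
  D: 303 − 1(87.87) = 215.1
  A: 0 + 2(87.87) − 1(109.1) = 66.66
  E: 0 + 1(109.1) = 109.1

66.7 mol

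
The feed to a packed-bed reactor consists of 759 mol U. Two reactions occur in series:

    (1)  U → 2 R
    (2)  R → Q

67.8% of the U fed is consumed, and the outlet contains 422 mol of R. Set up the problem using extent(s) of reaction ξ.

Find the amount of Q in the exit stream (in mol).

Conversion of U: U consumed = 1ξ₁ = 0.678 × 759 → ξ₁ = 514.6 mol.
R balance: n_R = 0 + 2ξ₁ − 1ξ₂ = 422 → ξ₂ = (2·514.6 − 422)/1 = 607.2 mol.
Outlet amounts (n = n₀ + Σ ν·ξ):
  U: 759 − 1(514.6) = 244.4
  R: 0 + 2(514.6) − 1(607.2) = 422
  Q: 0 + 1(607.2) = 607.2

607 mol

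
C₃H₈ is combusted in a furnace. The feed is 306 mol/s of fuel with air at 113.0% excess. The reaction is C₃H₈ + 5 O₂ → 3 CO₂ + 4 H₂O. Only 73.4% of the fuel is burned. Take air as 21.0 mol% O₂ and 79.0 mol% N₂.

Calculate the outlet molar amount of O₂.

Stoichiometric O₂ = 5 × 306 = 1530 mol/s; O₂ fed = 1530 × 2.130 = 3259 mol/s.
N₂ fed = 3259 × 79/21 = 12260 mol/s.
Fuel reacted = 0.734 × 306 → ξ = 224.6 mol/s.
Outlet (n = n₀ + ν ξ):
  C₃H₈: 306 − 1(224.6) = 81.4
  O₂: 3259 − 5(224.6) = 2136
  N₂: 12260 (inert)
  CO₂: 0 + 3(224.6) = 673.8
  H₂O: 0 + 4(224.6) = 898.4

2140 mol/s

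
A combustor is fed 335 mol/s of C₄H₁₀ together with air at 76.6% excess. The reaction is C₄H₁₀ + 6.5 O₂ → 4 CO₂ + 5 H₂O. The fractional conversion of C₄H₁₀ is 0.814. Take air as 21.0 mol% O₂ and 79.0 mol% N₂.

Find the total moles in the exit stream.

Stoichiometric O₂ = 6.5 × 335 = 2178 mol/s; O₂ fed = 2178 × 1.766 = 3845 mol/s.
N₂ fed = 3845 × 79/21 = 14470 mol/s.
Fuel reacted = 0.814 × 335 → ξ = 272.7 mol/s.
Outlet (n = n₀ + ν ξ):
  C₄H₁₀: 335 − 1(272.7) = 62.31
  O₂: 3845 − 6.5(272.7) = 2073
  N₂: 14470 (inert)
  CO₂: 0 + 4(272.7) = 1091
  H₂O: 0 + 5(272.7) = 1363
Total out = 62.31 + 2073 + 14470 + 1091 + 1363 = 19060 mol/s.

19100 mol/s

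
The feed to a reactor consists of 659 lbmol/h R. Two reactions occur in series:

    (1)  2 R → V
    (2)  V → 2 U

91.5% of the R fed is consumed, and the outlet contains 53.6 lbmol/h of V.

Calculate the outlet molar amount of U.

Conversion of R: R consumed = 2ξ₁ = 0.915 × 659 → ξ₁ = 301.5 lbmol/h.
V balance: n_V = 0 + 1ξ₁ − 1ξ₂ = 53.6 → ξ₂ = (1·301.5 − 53.6)/1 = 247.9 lbmol/h.
Outlet amounts (n = n₀ + Σ ν·ξ):
  R: 659 − 2(301.5) = 56.01
  V: 0 + 1(301.5) − 1(247.9) = 53.6
  U: 0 + 2(247.9) = 495.8

496 lbmol/h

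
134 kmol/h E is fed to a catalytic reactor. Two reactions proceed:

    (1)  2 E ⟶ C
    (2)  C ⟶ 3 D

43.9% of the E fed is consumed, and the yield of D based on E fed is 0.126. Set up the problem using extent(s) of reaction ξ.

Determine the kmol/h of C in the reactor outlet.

23.8 kmol/h

Conversion of E: E consumed = 2ξ₁ = 0.439 × 134 → ξ₁ = 29.41 kmol/h.
Yield of D: 3ξ₂ / 134 = 0.126 → ξ₂ = 5.628 kmol/h.
Outlet amounts (n = n₀ + Σ ν·ξ):
  E: 134 − 2(29.41) = 75.17
  C: 0 + 1(29.41) − 1(5.628) = 23.79
  D: 0 + 3(5.628) = 16.88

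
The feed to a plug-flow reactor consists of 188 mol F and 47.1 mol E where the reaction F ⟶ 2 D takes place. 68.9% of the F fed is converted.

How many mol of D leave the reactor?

259 mol

F reacted = 0.689 × 188 = 129.5 mol; ν_F = −1, so ξ = 129.5/1 = 129.5 mol.
Outlet amounts (n = n₀ + ν ξ):
  F: 188 − 1(129.5) = 58.47
  D: 0 + 2(129.5) = 259.1
  E: 47.1 (inert)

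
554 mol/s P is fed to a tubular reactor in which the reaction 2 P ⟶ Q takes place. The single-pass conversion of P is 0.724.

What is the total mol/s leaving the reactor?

353 mol/s

P reacted = 0.724 × 554 = 401.1 mol/s; ν_P = −2, so ξ = 401.1/2 = 200.5 mol/s.
Outlet amounts (n = n₀ + ν ξ):
  P: 554 − 2(200.5) = 152.9
  Q: 0 + 1(200.5) = 200.5
Total out = 152.9 + 200.5 = 353.5 mol/s.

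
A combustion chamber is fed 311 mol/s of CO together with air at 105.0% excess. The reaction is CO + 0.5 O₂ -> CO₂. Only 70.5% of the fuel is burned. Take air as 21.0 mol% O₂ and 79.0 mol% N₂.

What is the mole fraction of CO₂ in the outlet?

Stoichiometric O₂ = 0.5 × 311 = 155.5 mol/s; O₂ fed = 155.5 × 2.050 = 318.8 mol/s.
N₂ fed = 318.8 × 79/21 = 1199 mol/s.
Fuel reacted = 0.705 × 311 → ξ = 219.3 mol/s.
Outlet (n = n₀ + ν ξ):
  CO: 311 − 1(219.3) = 91.75
  O₂: 318.8 − 0.5(219.3) = 209.1
  N₂: 1199 (inert)
  CO₂: 0 + 1(219.3) = 219.3
Total out = 1719 mol/s; y_CO₂ = 219.3 / 1719 = 0.1275.

0.128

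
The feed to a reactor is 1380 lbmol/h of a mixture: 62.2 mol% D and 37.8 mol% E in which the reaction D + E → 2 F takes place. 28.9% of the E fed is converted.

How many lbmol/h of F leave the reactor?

E reacted = 0.289 × 521.6 = 150.8 lbmol/h; ν_E = −1, so ξ = 150.8/1 = 150.8 lbmol/h.
Outlet amounts (n = n₀ + ν ξ):
  D: 858.4 − 1(150.8) = 707.6
  E: 521.6 − 1(150.8) = 370.9
  F: 0 + 2(150.8) = 301.5

302 lbmol/h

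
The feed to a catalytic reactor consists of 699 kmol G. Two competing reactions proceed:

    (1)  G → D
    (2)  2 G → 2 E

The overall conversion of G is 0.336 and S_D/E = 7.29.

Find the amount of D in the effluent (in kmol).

Conversion of G: G consumed = 0.336 × 699 = 234.9 kmol = 1ξ₁ + 2ξ₂.
Selectivity: 1ξ₁ / (2ξ₂) = 7.29 → ξ₁ = 14.58 ξ₂.
Substitute: (1·14.58 + 2) ξ₂ = 234.9 → ξ₂ = 14.17 kmol, ξ₁ = 206.5 kmol.
Outlet amounts (n = n₀ + Σ ν·ξ):
  G: 699 − 1(206.5) − 2(14.17) = 464.1
  D: 0 + 1(206.5) = 206.5
  E: 0 + 2(14.17) = 28.33

207 kmol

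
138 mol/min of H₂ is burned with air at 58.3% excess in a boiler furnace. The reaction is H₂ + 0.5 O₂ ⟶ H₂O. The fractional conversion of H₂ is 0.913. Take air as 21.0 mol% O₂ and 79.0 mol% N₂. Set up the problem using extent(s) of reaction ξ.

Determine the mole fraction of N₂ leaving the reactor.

0.69

Stoichiometric O₂ = 0.5 × 138 = 69 mol/min; O₂ fed = 69 × 1.583 = 109.2 mol/min.
N₂ fed = 109.2 × 79/21 = 410.9 mol/min.
Fuel reacted = 0.913 × 138 → ξ = 126 mol/min.
Outlet (n = n₀ + ν ξ):
  H₂: 138 − 1(126) = 12.01
  O₂: 109.2 − 0.5(126) = 46.23
  N₂: 410.9 (inert)
  H₂O: 0 + 1(126) = 126
Total out = 595.1 mol/min; y_N₂ = 410.9 / 595.1 = 0.6904.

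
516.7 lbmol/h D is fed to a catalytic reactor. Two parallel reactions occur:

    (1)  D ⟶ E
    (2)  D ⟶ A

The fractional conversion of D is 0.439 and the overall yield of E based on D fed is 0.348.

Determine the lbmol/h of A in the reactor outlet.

47 lbmol/h

Yield of E: 1ξ₁ / 516.7 = 0.348 → ξ₁ = 179.8 lbmol/h.
Conversion of D: 1ξ₁ + 1ξ₂ = 0.439 × 516.7 = 226.8 → ξ₂ = 47.02 lbmol/h.
Outlet amounts (n = n₀ + Σ ν·ξ):
  D: 516.7 − 1(179.8) − 1(47.02) = 289.9
  E: 0 + 1(179.8) = 179.8
  A: 0 + 1(47.02) = 47.02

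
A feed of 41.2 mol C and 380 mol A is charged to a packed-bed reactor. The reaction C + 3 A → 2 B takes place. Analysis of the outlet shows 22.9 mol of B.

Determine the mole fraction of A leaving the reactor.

For B: n = n₀ + 2ξ → 22.9 = 0 + 2ξ, giving ξ = 11.45 mol.
Outlet amounts (n = n₀ + ν ξ):
  C: 41.2 − 1(11.45) = 29.75
  A: 380 − 3(11.45) = 345.6
  B: 0 + 2(11.45) = 22.9
Total out = 398.3 mol; y_A = 345.6 / 398.3 = 0.8678.

0.868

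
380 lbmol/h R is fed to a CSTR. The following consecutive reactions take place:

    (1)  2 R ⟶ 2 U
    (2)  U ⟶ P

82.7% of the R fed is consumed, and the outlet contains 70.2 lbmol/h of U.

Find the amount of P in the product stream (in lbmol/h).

Conversion of R: R consumed = 2ξ₁ = 0.827 × 380 → ξ₁ = 157.1 lbmol/h.
U balance: n_U = 0 + 2ξ₁ − 1ξ₂ = 70.2 → ξ₂ = (2·157.1 − 70.2)/1 = 244.1 lbmol/h.
Outlet amounts (n = n₀ + Σ ν·ξ):
  R: 380 − 2(157.1) = 65.74
  U: 0 + 2(157.1) − 1(244.1) = 70.2
  P: 0 + 1(244.1) = 244.1

244 lbmol/h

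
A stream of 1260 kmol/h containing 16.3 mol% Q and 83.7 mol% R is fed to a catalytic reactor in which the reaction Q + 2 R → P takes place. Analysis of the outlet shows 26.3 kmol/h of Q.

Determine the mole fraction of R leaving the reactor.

0.772

For Q: n = n₀ − 1ξ → 26.3 = 205.4 − 1ξ, giving ξ = 179.1 kmol/h.
Outlet amounts (n = n₀ + ν ξ):
  Q: 205.4 − 1(179.1) = 26.3
  R: 1055 − 2(179.1) = 696.5
  P: 0 + 1(179.1) = 179.1
Total out = 901.8 kmol/h; y_R = 696.5 / 901.8 = 0.7723.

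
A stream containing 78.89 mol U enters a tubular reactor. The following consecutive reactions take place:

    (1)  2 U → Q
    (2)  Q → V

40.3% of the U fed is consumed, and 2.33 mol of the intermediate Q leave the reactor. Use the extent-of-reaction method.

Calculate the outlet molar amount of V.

13.6 mol

Conversion of U: U consumed = 2ξ₁ = 0.403 × 78.89 → ξ₁ = 15.9 mol.
Q balance: n_Q = 0 + 1ξ₁ − 1ξ₂ = 2.33 → ξ₂ = (1·15.9 − 2.33)/1 = 13.57 mol.
Outlet amounts (n = n₀ + Σ ν·ξ):
  U: 78.89 − 2(15.9) = 47.1
  Q: 0 + 1(15.9) − 1(13.57) = 2.33
  V: 0 + 1(13.57) = 13.57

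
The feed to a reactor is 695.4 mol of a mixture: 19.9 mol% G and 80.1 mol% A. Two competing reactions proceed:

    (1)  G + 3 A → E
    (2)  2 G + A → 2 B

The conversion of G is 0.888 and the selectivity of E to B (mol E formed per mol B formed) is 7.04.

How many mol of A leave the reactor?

Conversion of G: G consumed = 0.888 × 138.4 = 122.9 mol = 1ξ₁ + 2ξ₂.
Selectivity: 1ξ₁ / (2ξ₂) = 7.04 → ξ₁ = 14.08 ξ₂.
Substitute: (1·14.08 + 2) ξ₂ = 122.9 → ξ₂ = 7.642 mol, ξ₁ = 107.6 mol.
Outlet amounts (n = n₀ + Σ ν·ξ):
  G: 138.4 − 1(107.6) − 2(7.642) = 15.5
  A: 557 − 3(107.6) − 1(7.642) = 226.6
  E: 0 + 1(107.6) = 107.6
  B: 0 + 2(7.642) = 15.28

227 mol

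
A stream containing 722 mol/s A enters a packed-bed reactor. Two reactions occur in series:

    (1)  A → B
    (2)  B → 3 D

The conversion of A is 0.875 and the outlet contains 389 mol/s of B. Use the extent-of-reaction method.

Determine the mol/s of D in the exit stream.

728 mol/s

Conversion of A: A consumed = 1ξ₁ = 0.875 × 722 → ξ₁ = 631.8 mol/s.
B balance: n_B = 0 + 1ξ₁ − 1ξ₂ = 389 → ξ₂ = (1·631.8 − 389)/1 = 242.8 mol/s.
Outlet amounts (n = n₀ + Σ ν·ξ):
  A: 722 − 1(631.8) = 90.25
  B: 0 + 1(631.8) − 1(242.8) = 389
  D: 0 + 3(242.8) = 728.2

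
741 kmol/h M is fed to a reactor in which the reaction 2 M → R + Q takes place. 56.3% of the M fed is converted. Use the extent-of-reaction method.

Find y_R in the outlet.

0.281

M reacted = 0.563 × 741 = 417.2 kmol/h; ν_M = −2, so ξ = 417.2/2 = 208.6 kmol/h.
Outlet amounts (n = n₀ + ν ξ):
  M: 741 − 2(208.6) = 323.8
  R: 0 + 1(208.6) = 208.6
  Q: 0 + 1(208.6) = 208.6
Total out = 741 kmol/h; y_R = 208.6 / 741 = 0.2815.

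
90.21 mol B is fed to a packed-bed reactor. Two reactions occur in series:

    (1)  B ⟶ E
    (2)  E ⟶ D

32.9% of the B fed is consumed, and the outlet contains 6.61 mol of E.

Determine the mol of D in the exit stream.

23.1 mol

Conversion of B: B consumed = 1ξ₁ = 0.329 × 90.21 → ξ₁ = 29.68 mol.
E balance: n_E = 0 + 1ξ₁ − 1ξ₂ = 6.61 → ξ₂ = (1·29.68 − 6.61)/1 = 23.07 mol.
Outlet amounts (n = n₀ + Σ ν·ξ):
  B: 90.21 − 1(29.68) = 60.53
  E: 0 + 1(29.68) − 1(23.07) = 6.61
  D: 0 + 1(23.07) = 23.07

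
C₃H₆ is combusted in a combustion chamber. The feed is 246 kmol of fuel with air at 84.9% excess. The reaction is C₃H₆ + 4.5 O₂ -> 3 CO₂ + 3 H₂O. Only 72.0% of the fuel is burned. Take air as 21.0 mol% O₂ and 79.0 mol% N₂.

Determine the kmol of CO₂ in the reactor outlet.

Stoichiometric O₂ = 4.5 × 246 = 1107 kmol; O₂ fed = 1107 × 1.849 = 2047 kmol.
N₂ fed = 2047 × 79/21 = 7700 kmol.
Fuel reacted = 0.72 × 246 → ξ = 177.1 kmol.
Outlet (n = n₀ + ν ξ):
  C₃H₆: 246 − 1(177.1) = 68.88
  O₂: 2047 − 4.5(177.1) = 1250
  N₂: 7700 (inert)
  CO₂: 0 + 3(177.1) = 531.4
  H₂O: 0 + 3(177.1) = 531.4

531 kmol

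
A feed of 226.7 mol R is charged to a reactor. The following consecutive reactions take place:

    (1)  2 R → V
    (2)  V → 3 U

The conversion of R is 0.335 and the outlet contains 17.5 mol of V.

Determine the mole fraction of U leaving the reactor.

0.267

Conversion of R: R consumed = 2ξ₁ = 0.335 × 226.7 → ξ₁ = 37.97 mol.
V balance: n_V = 0 + 1ξ₁ − 1ξ₂ = 17.5 → ξ₂ = (1·37.97 − 17.5)/1 = 20.47 mol.
Outlet amounts (n = n₀ + Σ ν·ξ):
  R: 226.7 − 2(37.97) = 150.8
  V: 0 + 1(37.97) − 1(20.47) = 17.5
  U: 0 + 3(20.47) = 61.42
Total out = 229.7 mol; y_U = 61.42 / 229.7 = 0.2674.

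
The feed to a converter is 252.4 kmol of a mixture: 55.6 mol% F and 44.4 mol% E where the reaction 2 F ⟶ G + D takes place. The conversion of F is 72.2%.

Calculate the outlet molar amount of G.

50.7 kmol

F reacted = 0.722 × 140.3 = 101.3 kmol; ν_F = −2, so ξ = 101.3/2 = 50.66 kmol.
Outlet amounts (n = n₀ + ν ξ):
  F: 140.3 − 2(50.66) = 39.01
  G: 0 + 1(50.66) = 50.66
  D: 0 + 1(50.66) = 50.66
  E: 112.1 (inert)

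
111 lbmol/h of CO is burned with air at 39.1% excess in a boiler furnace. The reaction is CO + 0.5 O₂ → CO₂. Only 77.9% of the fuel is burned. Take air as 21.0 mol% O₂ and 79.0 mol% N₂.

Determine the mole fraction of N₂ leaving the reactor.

Stoichiometric O₂ = 0.5 × 111 = 55.5 lbmol/h; O₂ fed = 55.5 × 1.391 = 77.2 lbmol/h.
N₂ fed = 77.2 × 79/21 = 290.4 lbmol/h.
Fuel reacted = 0.779 × 111 → ξ = 86.47 lbmol/h.
Outlet (n = n₀ + ν ξ):
  CO: 111 − 1(86.47) = 24.53
  O₂: 77.2 − 0.5(86.47) = 33.97
  N₂: 290.4 (inert)
  CO₂: 0 + 1(86.47) = 86.47
Total out = 435.4 lbmol/h; y_N₂ = 290.4 / 435.4 = 0.667.

0.667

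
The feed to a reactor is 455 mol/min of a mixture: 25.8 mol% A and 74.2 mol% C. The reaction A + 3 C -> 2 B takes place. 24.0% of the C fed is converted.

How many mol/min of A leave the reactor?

C reacted = 0.24 × 337.6 = 81.03 mol/min; ν_C = −3, so ξ = 81.03/3 = 27.01 mol/min.
Outlet amounts (n = n₀ + ν ξ):
  A: 117.4 − 1(27.01) = 90.38
  C: 337.6 − 3(27.01) = 256.6
  B: 0 + 2(27.01) = 54.02

90.4 mol/min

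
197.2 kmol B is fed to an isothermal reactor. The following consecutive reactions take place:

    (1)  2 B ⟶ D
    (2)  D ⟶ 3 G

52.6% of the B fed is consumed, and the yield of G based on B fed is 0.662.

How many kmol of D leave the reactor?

Conversion of B: B consumed = 2ξ₁ = 0.526 × 197.2 → ξ₁ = 51.86 kmol.
Yield of G: 3ξ₂ / 197.2 = 0.662 → ξ₂ = 43.52 kmol.
Outlet amounts (n = n₀ + Σ ν·ξ):
  B: 197.2 − 2(51.86) = 93.47
  D: 0 + 1(51.86) − 1(43.52) = 8.348
  G: 0 + 3(43.52) = 130.5

8.35 kmol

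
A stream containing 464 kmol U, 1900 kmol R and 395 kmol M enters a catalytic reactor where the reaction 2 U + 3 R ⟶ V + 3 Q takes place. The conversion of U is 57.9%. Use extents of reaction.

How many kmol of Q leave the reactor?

403 kmol

U reacted = 0.579 × 464 = 268.7 kmol; ν_U = −2, so ξ = 268.7/2 = 134.3 kmol.
Outlet amounts (n = n₀ + ν ξ):
  U: 464 − 2(134.3) = 195.3
  R: 1900 − 3(134.3) = 1497
  V: 0 + 1(134.3) = 134.3
  Q: 0 + 3(134.3) = 403
  M: 395 (inert)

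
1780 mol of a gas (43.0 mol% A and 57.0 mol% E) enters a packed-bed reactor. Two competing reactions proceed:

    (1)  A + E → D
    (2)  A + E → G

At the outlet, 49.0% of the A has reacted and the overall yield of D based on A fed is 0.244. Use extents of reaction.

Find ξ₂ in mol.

ξ₂ = 188 mol

Yield of D: 1ξ₁ / 765.4 = 0.244 → ξ₁ = 186.8 mol.
Conversion of A: 1ξ₁ + 1ξ₂ = 0.49 × 765.4 = 375 → ξ₂ = 188.3 mol.
Outlet amounts (n = n₀ + Σ ν·ξ):
  A: 765.4 − 1(186.8) − 1(188.3) = 390.4
  E: 1015 − 1(186.8) − 1(188.3) = 639.6
  D: 0 + 1(186.8) = 186.8
  G: 0 + 1(188.3) = 188.3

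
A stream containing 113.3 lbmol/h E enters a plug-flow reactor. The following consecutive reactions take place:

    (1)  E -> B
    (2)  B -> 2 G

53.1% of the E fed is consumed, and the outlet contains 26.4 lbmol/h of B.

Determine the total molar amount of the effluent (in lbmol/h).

147 lbmol/h

Conversion of E: E consumed = 1ξ₁ = 0.531 × 113.3 → ξ₁ = 60.16 lbmol/h.
B balance: n_B = 0 + 1ξ₁ − 1ξ₂ = 26.4 → ξ₂ = (1·60.16 − 26.4)/1 = 33.76 lbmol/h.
Outlet amounts (n = n₀ + Σ ν·ξ):
  E: 113.3 − 1(60.16) = 53.14
  B: 0 + 1(60.16) − 1(33.76) = 26.4
  G: 0 + 2(33.76) = 67.52
Total out = 53.14 + 26.4 + 67.52 = 147.1 lbmol/h.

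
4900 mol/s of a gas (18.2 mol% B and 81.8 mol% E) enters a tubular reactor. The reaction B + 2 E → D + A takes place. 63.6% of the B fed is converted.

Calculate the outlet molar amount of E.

2870 mol/s

B reacted = 0.636 × 891.8 = 567.2 mol/s; ν_B = −1, so ξ = 567.2/1 = 567.2 mol/s.
Outlet amounts (n = n₀ + ν ξ):
  B: 891.8 − 1(567.2) = 324.6
  E: 4008 − 2(567.2) = 2874
  D: 0 + 1(567.2) = 567.2
  A: 0 + 1(567.2) = 567.2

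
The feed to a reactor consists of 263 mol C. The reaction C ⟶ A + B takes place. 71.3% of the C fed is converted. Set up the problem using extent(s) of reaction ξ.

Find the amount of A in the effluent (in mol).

C reacted = 0.713 × 263 = 187.5 mol; ν_C = −1, so ξ = 187.5/1 = 187.5 mol.
Outlet amounts (n = n₀ + ν ξ):
  C: 263 − 1(187.5) = 75.48
  A: 0 + 1(187.5) = 187.5
  B: 0 + 1(187.5) = 187.5

188 mol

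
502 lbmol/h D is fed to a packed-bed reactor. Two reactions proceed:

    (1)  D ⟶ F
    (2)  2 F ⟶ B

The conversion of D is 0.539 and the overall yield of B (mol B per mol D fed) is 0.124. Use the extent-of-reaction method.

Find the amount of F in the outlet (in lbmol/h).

Conversion of D: D consumed = 1ξ₁ = 0.539 × 502 → ξ₁ = 270.6 lbmol/h.
Yield of B: 1ξ₂ / 502 = 0.124 → ξ₂ = 62.25 lbmol/h.
Outlet amounts (n = n₀ + Σ ν·ξ):
  D: 502 − 1(270.6) = 231.4
  F: 0 + 1(270.6) − 2(62.25) = 146.1
  B: 0 + 1(62.25) = 62.25

146 lbmol/h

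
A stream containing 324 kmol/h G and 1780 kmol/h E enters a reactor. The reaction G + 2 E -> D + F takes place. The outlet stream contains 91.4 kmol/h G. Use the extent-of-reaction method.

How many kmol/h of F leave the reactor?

For G: n = n₀ − 1ξ → 91.4 = 324 − 1ξ, giving ξ = 232.6 kmol/h.
Outlet amounts (n = n₀ + ν ξ):
  G: 324 − 1(232.6) = 91.4
  E: 1780 − 2(232.6) = 1315
  D: 0 + 1(232.6) = 232.6
  F: 0 + 1(232.6) = 232.6

233 kmol/h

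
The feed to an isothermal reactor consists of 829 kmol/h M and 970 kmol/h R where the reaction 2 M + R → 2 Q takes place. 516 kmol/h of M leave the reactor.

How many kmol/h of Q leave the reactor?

For M: n = n₀ − 2ξ → 516 = 829 − 2ξ, giving ξ = 156.5 kmol/h.
Outlet amounts (n = n₀ + ν ξ):
  M: 829 − 2(156.5) = 516
  R: 970 − 1(156.5) = 813.5
  Q: 0 + 2(156.5) = 313

313 kmol/h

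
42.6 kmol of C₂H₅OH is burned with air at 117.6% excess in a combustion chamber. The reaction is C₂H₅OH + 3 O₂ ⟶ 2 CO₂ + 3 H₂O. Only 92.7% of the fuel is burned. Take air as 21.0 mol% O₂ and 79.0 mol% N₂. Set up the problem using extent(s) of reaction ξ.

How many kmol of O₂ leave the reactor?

Stoichiometric O₂ = 3 × 42.6 = 127.8 kmol; O₂ fed = 127.8 × 2.176 = 278.1 kmol.
N₂ fed = 278.1 × 79/21 = 1046 kmol.
Fuel reacted = 0.927 × 42.6 → ξ = 39.49 kmol.
Outlet (n = n₀ + ν ξ):
  C₂H₅OH: 42.6 − 1(39.49) = 3.11
  O₂: 278.1 − 3(39.49) = 159.6
  N₂: 1046 (inert)
  CO₂: 0 + 2(39.49) = 78.98
  H₂O: 0 + 3(39.49) = 118.5

160 kmol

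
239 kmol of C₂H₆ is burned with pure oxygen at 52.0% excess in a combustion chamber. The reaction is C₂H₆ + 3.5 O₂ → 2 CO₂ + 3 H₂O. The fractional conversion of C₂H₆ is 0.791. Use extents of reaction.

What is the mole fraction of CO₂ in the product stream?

Stoichiometric O₂ = 3.5 × 239 = 836.5 kmol; O₂ fed = 836.5 × 1.520 = 1271 kmol.
Fuel reacted = 0.791 × 239 → ξ = 189 kmol.
Outlet (n = n₀ + ν ξ):
  C₂H₆: 239 − 1(189) = 49.95
  O₂: 1271 − 3.5(189) = 609.8
  CO₂: 0 + 2(189) = 378.1
  H₂O: 0 + 3(189) = 567.1
Total out = 1605 kmol; y_CO₂ = 378.1 / 1605 = 0.2356.

0.236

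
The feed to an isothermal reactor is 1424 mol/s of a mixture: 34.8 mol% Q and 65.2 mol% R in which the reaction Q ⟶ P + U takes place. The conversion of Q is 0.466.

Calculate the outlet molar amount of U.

231 mol/s

Q reacted = 0.466 × 495.6 = 230.9 mol/s; ν_Q = −1, so ξ = 230.9/1 = 230.9 mol/s.
Outlet amounts (n = n₀ + ν ξ):
  Q: 495.6 − 1(230.9) = 264.6
  P: 0 + 1(230.9) = 230.9
  U: 0 + 1(230.9) = 230.9
  R: 928.4 (inert)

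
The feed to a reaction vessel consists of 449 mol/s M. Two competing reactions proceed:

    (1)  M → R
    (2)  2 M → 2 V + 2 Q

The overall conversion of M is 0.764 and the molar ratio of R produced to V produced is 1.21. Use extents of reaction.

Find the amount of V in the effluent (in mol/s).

155 mol/s

Conversion of M: M consumed = 0.764 × 449 = 343 mol/s = 1ξ₁ + 2ξ₂.
Selectivity: 1ξ₁ / (2ξ₂) = 1.21 → ξ₁ = 2.42 ξ₂.
Substitute: (1·2.42 + 2) ξ₂ = 343 → ξ₂ = 77.61 mol/s, ξ₁ = 187.8 mol/s.
Outlet amounts (n = n₀ + Σ ν·ξ):
  M: 449 − 1(187.8) − 2(77.61) = 106
  R: 0 + 1(187.8) = 187.8
  V: 0 + 2(77.61) = 155.2
  Q: 0 + 2(77.61) = 155.2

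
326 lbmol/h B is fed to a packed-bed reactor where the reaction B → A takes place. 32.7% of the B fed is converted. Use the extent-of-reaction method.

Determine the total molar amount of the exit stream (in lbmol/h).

B reacted = 0.327 × 326 = 106.6 lbmol/h; ν_B = −1, so ξ = 106.6/1 = 106.6 lbmol/h.
Outlet amounts (n = n₀ + ν ξ):
  B: 326 − 1(106.6) = 219.4
  A: 0 + 1(106.6) = 106.6
Total out = 219.4 + 106.6 = 326 lbmol/h.

326 lbmol/h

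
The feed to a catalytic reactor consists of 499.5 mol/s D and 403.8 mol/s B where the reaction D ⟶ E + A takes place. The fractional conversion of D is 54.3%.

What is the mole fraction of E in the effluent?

0.231

D reacted = 0.543 × 499.5 = 271.2 mol/s; ν_D = −1, so ξ = 271.2/1 = 271.2 mol/s.
Outlet amounts (n = n₀ + ν ξ):
  D: 499.5 − 1(271.2) = 228.3
  E: 0 + 1(271.2) = 271.2
  A: 0 + 1(271.2) = 271.2
  B: 403.8 (inert)
Total out = 1175 mol/s; y_E = 271.2 / 1175 = 0.2309.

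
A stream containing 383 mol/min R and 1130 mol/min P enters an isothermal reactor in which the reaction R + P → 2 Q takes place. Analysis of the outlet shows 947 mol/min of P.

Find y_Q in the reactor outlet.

0.242

For P: n = n₀ − 1ξ → 947 = 1130 − 1ξ, giving ξ = 183 mol/min.
Outlet amounts (n = n₀ + ν ξ):
  R: 383 − 1(183) = 200
  P: 1130 − 1(183) = 947
  Q: 0 + 2(183) = 366
Total out = 1513 mol/min; y_Q = 366 / 1513 = 0.2419.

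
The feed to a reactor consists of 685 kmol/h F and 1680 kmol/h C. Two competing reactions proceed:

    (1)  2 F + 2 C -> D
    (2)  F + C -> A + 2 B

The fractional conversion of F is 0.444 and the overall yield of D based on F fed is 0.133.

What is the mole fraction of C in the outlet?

Yield of D: 1ξ₁ / 685 = 0.133 → ξ₁ = 91.11 kmol/h.
Conversion of F: 2ξ₁ + 1ξ₂ = 0.444 × 685 = 304.1 → ξ₂ = 121.9 kmol/h.
Outlet amounts (n = n₀ + Σ ν·ξ):
  F: 685 − 2(91.11) − 1(121.9) = 380.9
  C: 1680 − 2(91.11) − 1(121.9) = 1376
  D: 0 + 1(91.11) = 91.11
  A: 0 + 1(121.9) = 121.9
  B: 0 + 2(121.9) = 243.9
Total out = 2214 kmol/h; y_C = 1376 / 2214 = 0.6215.

0.622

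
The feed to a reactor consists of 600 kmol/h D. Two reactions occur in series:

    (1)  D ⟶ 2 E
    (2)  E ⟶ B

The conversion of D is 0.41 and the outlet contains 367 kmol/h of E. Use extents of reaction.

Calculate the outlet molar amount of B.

Conversion of D: D consumed = 1ξ₁ = 0.41 × 600 → ξ₁ = 246 kmol/h.
E balance: n_E = 0 + 2ξ₁ − 1ξ₂ = 367 → ξ₂ = (2·246 − 367)/1 = 125 kmol/h.
Outlet amounts (n = n₀ + Σ ν·ξ):
  D: 600 − 1(246) = 354
  E: 0 + 2(246) − 1(125) = 367
  B: 0 + 1(125) = 125

125 kmol/h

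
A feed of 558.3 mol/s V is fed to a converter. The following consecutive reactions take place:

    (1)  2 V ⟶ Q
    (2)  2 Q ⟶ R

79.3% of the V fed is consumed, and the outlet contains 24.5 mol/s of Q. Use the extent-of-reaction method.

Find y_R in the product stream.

Conversion of V: V consumed = 2ξ₁ = 0.793 × 558.3 → ξ₁ = 221.4 mol/s.
Q balance: n_Q = 0 + 1ξ₁ − 2ξ₂ = 24.5 → ξ₂ = (1·221.4 − 24.5)/2 = 98.43 mol/s.
Outlet amounts (n = n₀ + Σ ν·ξ):
  V: 558.3 − 2(221.4) = 115.6
  Q: 0 + 1(221.4) − 2(98.43) = 24.5
  R: 0 + 1(98.43) = 98.43
Total out = 238.5 mol/s; y_R = 98.43 / 238.5 = 0.4127.

0.413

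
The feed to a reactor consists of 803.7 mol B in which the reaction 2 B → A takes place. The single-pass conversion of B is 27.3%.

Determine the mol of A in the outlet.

110 mol

B reacted = 0.273 × 803.7 = 219.4 mol; ν_B = −2, so ξ = 219.4/2 = 109.7 mol.
Outlet amounts (n = n₀ + ν ξ):
  B: 803.7 − 2(109.7) = 584.3
  A: 0 + 1(109.7) = 109.7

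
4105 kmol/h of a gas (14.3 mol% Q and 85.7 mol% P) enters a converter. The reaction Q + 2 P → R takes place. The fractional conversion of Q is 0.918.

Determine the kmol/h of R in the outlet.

Q reacted = 0.918 × 587 = 538.9 kmol/h; ν_Q = −1, so ξ = 538.9/1 = 538.9 kmol/h.
Outlet amounts (n = n₀ + ν ξ):
  Q: 587 − 1(538.9) = 48.14
  P: 3518 − 2(538.9) = 2440
  R: 0 + 1(538.9) = 538.9

539 kmol/h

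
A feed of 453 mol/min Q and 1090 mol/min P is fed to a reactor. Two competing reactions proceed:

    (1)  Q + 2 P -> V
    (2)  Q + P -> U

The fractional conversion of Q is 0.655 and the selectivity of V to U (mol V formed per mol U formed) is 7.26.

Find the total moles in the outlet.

Conversion of Q: Q consumed = 0.655 × 453 = 296.7 mol/min = 1ξ₁ + 1ξ₂.
Selectivity: 1ξ₁ / (1ξ₂) = 7.26 → ξ₁ = 7.26 ξ₂.
Substitute: (1·7.26 + 1) ξ₂ = 296.7 → ξ₂ = 35.92 mol/min, ξ₁ = 260.8 mol/min.
Outlet amounts (n = n₀ + Σ ν·ξ):
  Q: 453 − 1(260.8) − 1(35.92) = 156.3
  P: 1090 − 2(260.8) − 1(35.92) = 532.5
  V: 0 + 1(260.8) = 260.8
  U: 0 + 1(35.92) = 35.92
Total out = 156.3 + 532.5 + 260.8 + 35.92 = 985.5 mol/min.

985 mol/min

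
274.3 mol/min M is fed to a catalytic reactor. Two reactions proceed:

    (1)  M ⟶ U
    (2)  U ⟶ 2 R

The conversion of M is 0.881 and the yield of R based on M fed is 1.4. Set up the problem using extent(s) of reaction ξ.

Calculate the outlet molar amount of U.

49.6 mol/min

Conversion of M: M consumed = 1ξ₁ = 0.881 × 274.3 → ξ₁ = 241.7 mol/min.
Yield of R: 2ξ₂ / 274.3 = 1.4 → ξ₂ = 192 mol/min.
Outlet amounts (n = n₀ + Σ ν·ξ):
  M: 274.3 − 1(241.7) = 32.64
  U: 0 + 1(241.7) − 1(192) = 49.65
  R: 0 + 2(192) = 384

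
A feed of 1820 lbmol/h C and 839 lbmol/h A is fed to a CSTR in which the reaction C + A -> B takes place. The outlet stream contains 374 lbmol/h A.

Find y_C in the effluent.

For A: n = n₀ − 1ξ → 374 = 839 − 1ξ, giving ξ = 465 lbmol/h.
Outlet amounts (n = n₀ + ν ξ):
  C: 1820 − 1(465) = 1355
  A: 839 − 1(465) = 374
  B: 0 + 1(465) = 465
Total out = 2194 lbmol/h; y_C = 1355 / 2194 = 0.6176.

0.618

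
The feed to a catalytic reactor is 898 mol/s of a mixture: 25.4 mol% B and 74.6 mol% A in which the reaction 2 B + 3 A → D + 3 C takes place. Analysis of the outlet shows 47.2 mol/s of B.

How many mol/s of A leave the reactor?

399 mol/s

For B: n = n₀ − 2ξ → 47.2 = 228.1 − 2ξ, giving ξ = 90.45 mol/s.
Outlet amounts (n = n₀ + ν ξ):
  B: 228.1 − 2(90.45) = 47.2
  A: 669.9 − 3(90.45) = 398.6
  D: 0 + 1(90.45) = 90.45
  C: 0 + 3(90.45) = 271.3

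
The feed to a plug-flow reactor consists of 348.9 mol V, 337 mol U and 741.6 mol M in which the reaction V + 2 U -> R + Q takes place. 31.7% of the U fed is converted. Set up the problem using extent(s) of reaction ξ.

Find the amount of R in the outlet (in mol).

U reacted = 0.317 × 337 = 106.8 mol; ν_U = −2, so ξ = 106.8/2 = 53.41 mol.
Outlet amounts (n = n₀ + ν ξ):
  V: 348.9 − 1(53.41) = 295.5
  U: 337 − 2(53.41) = 230.2
  R: 0 + 1(53.41) = 53.41
  Q: 0 + 1(53.41) = 53.41
  M: 741.6 (inert)

53.4 mol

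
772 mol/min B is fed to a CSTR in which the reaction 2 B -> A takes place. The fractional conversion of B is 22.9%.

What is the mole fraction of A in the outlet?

0.129

B reacted = 0.229 × 772 = 176.8 mol/min; ν_B = −2, so ξ = 176.8/2 = 88.39 mol/min.
Outlet amounts (n = n₀ + ν ξ):
  B: 772 − 2(88.39) = 595.2
  A: 0 + 1(88.39) = 88.39
Total out = 683.6 mol/min; y_A = 88.39 / 683.6 = 0.1293.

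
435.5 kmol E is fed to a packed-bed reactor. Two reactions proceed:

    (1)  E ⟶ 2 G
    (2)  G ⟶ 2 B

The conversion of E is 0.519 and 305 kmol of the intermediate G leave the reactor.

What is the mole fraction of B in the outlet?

Conversion of E: E consumed = 1ξ₁ = 0.519 × 435.5 → ξ₁ = 226 kmol.
G balance: n_G = 0 + 2ξ₁ − 1ξ₂ = 305 → ξ₂ = (2·226 − 305)/1 = 147 kmol.
Outlet amounts (n = n₀ + Σ ν·ξ):
  E: 435.5 − 1(226) = 209.5
  G: 0 + 2(226) − 1(147) = 305
  B: 0 + 2(147) = 294.1
Total out = 808.6 kmol; y_B = 294.1 / 808.6 = 0.3637.

0.364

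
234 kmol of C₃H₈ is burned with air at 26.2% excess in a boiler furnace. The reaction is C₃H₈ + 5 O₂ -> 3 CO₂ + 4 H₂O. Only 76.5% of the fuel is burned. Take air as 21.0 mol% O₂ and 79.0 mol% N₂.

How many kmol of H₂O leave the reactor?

716 kmol

Stoichiometric O₂ = 5 × 234 = 1170 kmol; O₂ fed = 1170 × 1.262 = 1477 kmol.
N₂ fed = 1477 × 79/21 = 5555 kmol.
Fuel reacted = 0.765 × 234 → ξ = 179 kmol.
Outlet (n = n₀ + ν ξ):
  C₃H₈: 234 − 1(179) = 54.99
  O₂: 1477 − 5(179) = 581.5
  N₂: 5555 (inert)
  CO₂: 0 + 3(179) = 537
  H₂O: 0 + 4(179) = 716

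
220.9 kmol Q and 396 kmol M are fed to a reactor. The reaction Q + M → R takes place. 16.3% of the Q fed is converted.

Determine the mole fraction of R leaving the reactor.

0.062

Q reacted = 0.163 × 220.9 = 36.01 kmol; ν_Q = −1, so ξ = 36.01/1 = 36.01 kmol.
Outlet amounts (n = n₀ + ν ξ):
  Q: 220.9 − 1(36.01) = 184.9
  M: 396 − 1(36.01) = 360
  R: 0 + 1(36.01) = 36.01
Total out = 580.9 kmol; y_R = 36.01 / 580.9 = 0.06199.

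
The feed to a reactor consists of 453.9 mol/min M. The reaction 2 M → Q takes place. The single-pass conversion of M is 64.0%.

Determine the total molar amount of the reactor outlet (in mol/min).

M reacted = 0.64 × 453.9 = 290.5 mol/min; ν_M = −2, so ξ = 290.5/2 = 145.2 mol/min.
Outlet amounts (n = n₀ + ν ξ):
  M: 453.9 − 2(145.2) = 163.4
  Q: 0 + 1(145.2) = 145.2
Total out = 163.4 + 145.2 = 308.7 mol/min.

309 mol/min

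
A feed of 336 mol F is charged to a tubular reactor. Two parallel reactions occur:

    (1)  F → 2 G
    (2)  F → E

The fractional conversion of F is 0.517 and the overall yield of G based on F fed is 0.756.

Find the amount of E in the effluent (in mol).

Yield of G: 2ξ₁ / 336 = 0.756 → ξ₁ = 127 mol.
Conversion of F: 1ξ₁ + 1ξ₂ = 0.517 × 336 = 173.7 → ξ₂ = 46.7 mol.
Outlet amounts (n = n₀ + Σ ν·ξ):
  F: 336 − 1(127) − 1(46.7) = 162.3
  G: 0 + 2(127) = 254
  E: 0 + 1(46.7) = 46.7

46.7 mol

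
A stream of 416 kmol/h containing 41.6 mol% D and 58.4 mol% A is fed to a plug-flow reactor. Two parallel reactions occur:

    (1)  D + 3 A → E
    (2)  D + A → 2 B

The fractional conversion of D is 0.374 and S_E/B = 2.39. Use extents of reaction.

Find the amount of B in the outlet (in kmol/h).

22.4 kmol/h

Conversion of D: D consumed = 0.374 × 173.1 = 64.72 kmol/h = 1ξ₁ + 1ξ₂.
Selectivity: 1ξ₁ / (2ξ₂) = 2.39 → ξ₁ = 4.78 ξ₂.
Substitute: (1·4.78 + 1) ξ₂ = 64.72 → ξ₂ = 11.2 kmol/h, ξ₁ = 53.53 kmol/h.
Outlet amounts (n = n₀ + Σ ν·ξ):
  D: 173.1 − 1(53.53) − 1(11.2) = 108.3
  A: 242.9 − 3(53.53) − 1(11.2) = 71.17
  E: 0 + 1(53.53) = 53.53
  B: 0 + 2(11.2) = 22.4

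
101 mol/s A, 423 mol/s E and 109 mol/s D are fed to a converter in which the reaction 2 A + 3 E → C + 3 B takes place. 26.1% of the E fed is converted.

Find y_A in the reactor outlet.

E reacted = 0.261 × 423 = 110.4 mol/s; ν_E = −3, so ξ = 110.4/3 = 36.8 mol/s.
Outlet amounts (n = n₀ + ν ξ):
  A: 101 − 2(36.8) = 27.4
  E: 423 − 3(36.8) = 312.6
  C: 0 + 1(36.8) = 36.8
  B: 0 + 3(36.8) = 110.4
  D: 109 (inert)
Total out = 596.2 mol/s; y_A = 27.4 / 596.2 = 0.04595.

0.046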